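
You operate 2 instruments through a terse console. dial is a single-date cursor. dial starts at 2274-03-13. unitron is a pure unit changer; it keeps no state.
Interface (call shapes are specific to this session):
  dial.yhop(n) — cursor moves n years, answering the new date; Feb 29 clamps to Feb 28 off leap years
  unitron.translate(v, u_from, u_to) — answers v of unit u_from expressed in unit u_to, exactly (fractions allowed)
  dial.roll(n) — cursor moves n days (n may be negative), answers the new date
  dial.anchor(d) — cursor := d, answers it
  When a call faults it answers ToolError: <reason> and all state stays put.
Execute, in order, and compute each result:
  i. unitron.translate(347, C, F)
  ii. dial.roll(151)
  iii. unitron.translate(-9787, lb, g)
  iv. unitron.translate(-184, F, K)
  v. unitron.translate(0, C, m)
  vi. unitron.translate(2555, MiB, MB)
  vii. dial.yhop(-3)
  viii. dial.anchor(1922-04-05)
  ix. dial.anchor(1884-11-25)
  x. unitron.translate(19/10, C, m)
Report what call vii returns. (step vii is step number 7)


Answer: 2271-08-11

Derivation:
% unitron.translate v=347 u_from=C u_to=F
[out] 3283/5
% dial.roll n=151
[out] 2274-08-11
% unitron.translate v=-9787 u_from=lb u_to=g
[out] -443930852519/100000
% unitron.translate v=-184 u_from=F u_to=K
[out] 3063/20
% unitron.translate v=0 u_from=C u_to=m
[out] ToolError: incompatible units
% unitron.translate v=2555 u_from=MiB u_to=MB
[out] 8372224/3125
% dial.yhop n=-3
[out] 2271-08-11
% dial.anchor d=1922-04-05
[out] 1922-04-05
% dial.anchor d=1884-11-25
[out] 1884-11-25
% unitron.translate v=19/10 u_from=C u_to=m
[out] ToolError: incompatible units


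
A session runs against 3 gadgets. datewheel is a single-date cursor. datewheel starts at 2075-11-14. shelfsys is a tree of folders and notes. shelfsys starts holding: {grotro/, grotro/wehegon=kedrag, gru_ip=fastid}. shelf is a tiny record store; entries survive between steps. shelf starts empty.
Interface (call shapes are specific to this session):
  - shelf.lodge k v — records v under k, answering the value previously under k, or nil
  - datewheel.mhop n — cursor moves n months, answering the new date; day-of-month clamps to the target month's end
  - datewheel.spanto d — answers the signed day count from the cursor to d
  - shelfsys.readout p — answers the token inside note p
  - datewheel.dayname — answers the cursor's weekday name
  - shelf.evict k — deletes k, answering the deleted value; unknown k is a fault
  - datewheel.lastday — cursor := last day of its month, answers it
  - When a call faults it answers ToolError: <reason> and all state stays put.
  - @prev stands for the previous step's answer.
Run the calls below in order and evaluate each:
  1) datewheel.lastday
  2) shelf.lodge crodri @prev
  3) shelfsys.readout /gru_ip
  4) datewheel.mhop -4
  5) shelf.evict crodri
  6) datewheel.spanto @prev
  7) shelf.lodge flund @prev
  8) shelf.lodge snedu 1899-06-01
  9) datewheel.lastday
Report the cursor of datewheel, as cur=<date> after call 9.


$ lastday
:: 2075-11-30
$ lodge k='crodri' v='@prev'
:: nil
$ readout p='/gru_ip'
:: fastid
$ mhop n='-4'
:: 2075-07-30
$ evict k='crodri'
:: 2075-11-30
$ spanto d='@prev'
:: 123
$ lodge k='flund' v='@prev'
:: nil
$ lodge k='snedu' v='1899-06-01'
:: nil
$ lastday
:: 2075-07-31

Answer: cur=2075-07-31


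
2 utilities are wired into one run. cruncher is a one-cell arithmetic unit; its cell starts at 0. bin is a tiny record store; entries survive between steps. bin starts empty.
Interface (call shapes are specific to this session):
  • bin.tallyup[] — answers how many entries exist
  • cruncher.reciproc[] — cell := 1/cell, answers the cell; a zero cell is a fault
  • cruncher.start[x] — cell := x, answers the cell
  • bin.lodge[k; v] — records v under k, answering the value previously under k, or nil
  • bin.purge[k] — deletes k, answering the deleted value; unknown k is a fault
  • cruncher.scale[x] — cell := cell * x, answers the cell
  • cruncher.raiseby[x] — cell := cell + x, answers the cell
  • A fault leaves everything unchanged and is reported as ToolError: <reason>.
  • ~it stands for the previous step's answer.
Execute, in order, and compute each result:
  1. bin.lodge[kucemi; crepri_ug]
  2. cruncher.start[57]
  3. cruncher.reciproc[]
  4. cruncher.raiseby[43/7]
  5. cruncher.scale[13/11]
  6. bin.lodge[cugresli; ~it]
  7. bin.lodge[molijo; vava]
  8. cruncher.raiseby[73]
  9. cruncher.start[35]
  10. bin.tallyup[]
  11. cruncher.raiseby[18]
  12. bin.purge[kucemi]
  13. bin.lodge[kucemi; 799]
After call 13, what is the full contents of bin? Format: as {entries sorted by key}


! 1. lodge(k: kucemi, v: crepri_ug) ~> nil
! 2. start(x: 57) ~> 57
! 3. reciproc() ~> 1/57
! 4. raiseby(x: 43/7) ~> 2458/399
! 5. scale(x: 13/11) ~> 31954/4389
! 6. lodge(k: cugresli, v: ~it) ~> nil
! 7. lodge(k: molijo, v: vava) ~> nil
! 8. raiseby(x: 73) ~> 352351/4389
! 9. start(x: 35) ~> 35
! 10. tallyup() ~> 3
! 11. raiseby(x: 18) ~> 53
! 12. purge(k: kucemi) ~> crepri_ug
! 13. lodge(k: kucemi, v: 799) ~> nil

Answer: {cugresli=31954/4389, kucemi=799, molijo=vava}


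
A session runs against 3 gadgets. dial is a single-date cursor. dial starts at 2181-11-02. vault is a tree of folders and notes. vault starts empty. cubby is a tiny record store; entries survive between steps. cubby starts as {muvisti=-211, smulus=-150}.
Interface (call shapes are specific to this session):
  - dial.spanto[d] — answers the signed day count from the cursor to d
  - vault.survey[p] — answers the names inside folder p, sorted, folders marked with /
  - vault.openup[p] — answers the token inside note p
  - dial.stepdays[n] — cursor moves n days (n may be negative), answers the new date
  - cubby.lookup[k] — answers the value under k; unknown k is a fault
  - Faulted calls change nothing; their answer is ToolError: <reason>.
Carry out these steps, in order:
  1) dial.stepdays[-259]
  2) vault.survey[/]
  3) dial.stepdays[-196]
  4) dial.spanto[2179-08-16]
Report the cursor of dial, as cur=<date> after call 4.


Answer: cur=2180-08-04

Derivation:
==> dial.stepdays(n='-259')
<== 2181-02-16
==> vault.survey(p='/')
<== []
==> dial.stepdays(n='-196')
<== 2180-08-04
==> dial.spanto(d='2179-08-16')
<== -354


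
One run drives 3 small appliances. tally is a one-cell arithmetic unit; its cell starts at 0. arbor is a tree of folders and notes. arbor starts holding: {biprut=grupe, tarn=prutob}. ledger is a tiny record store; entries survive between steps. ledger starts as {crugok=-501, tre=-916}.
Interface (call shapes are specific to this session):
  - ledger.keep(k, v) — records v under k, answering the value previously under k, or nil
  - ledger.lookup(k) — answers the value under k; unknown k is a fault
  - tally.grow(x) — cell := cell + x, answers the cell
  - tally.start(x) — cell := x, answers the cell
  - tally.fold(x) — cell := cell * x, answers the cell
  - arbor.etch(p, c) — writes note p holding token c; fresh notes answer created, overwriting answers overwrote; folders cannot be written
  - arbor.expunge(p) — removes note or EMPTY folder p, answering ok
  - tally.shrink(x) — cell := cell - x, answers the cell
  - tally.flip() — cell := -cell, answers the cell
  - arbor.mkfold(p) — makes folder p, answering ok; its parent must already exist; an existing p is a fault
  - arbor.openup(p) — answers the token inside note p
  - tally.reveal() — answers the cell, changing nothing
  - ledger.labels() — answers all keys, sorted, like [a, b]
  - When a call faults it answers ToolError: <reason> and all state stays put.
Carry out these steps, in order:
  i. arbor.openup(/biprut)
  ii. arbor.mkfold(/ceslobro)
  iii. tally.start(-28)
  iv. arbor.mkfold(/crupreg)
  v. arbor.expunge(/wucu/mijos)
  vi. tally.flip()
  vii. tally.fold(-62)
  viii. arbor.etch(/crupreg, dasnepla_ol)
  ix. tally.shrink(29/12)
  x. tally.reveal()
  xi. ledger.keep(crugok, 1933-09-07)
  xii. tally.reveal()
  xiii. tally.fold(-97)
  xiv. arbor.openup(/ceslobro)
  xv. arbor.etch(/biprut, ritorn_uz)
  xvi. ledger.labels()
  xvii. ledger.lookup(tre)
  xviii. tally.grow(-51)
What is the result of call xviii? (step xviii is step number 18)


Answer: 2022905/12

Derivation:
Using openup on p='/biprut', yielding grupe.
I try mkfold on p='/ceslobro', giving ok.
I use start on x='-28', and get -28.
I invoke mkfold on p='/crupreg', giving ok.
I invoke expunge on p='/wucu/mijos', → ToolError: not found.
I use flip, → 28.
I invoke fold on x='-62': -1736.
I call etch on p='/crupreg', c='dasnepla_ol', and observe ToolError: is a directory.
I call shrink on x='29/12', yielding -20861/12.
Invoking reveal, which returns -20861/12.
Invoking keep on k='crugok', v='1933-09-07', — result: -501.
Then reveal(), and observe -20861/12.
I run fold on x='-97': 2023517/12.
Now I run openup on p='/ceslobro', giving ToolError: is a directory.
Next I call etch on p='/biprut', c='ritorn_uz', and get overwrote.
I invoke labels(), which returns [crugok, tre].
Calling lookup on k='tre', and observe -916.
Using grow on x='-51', → 2022905/12.


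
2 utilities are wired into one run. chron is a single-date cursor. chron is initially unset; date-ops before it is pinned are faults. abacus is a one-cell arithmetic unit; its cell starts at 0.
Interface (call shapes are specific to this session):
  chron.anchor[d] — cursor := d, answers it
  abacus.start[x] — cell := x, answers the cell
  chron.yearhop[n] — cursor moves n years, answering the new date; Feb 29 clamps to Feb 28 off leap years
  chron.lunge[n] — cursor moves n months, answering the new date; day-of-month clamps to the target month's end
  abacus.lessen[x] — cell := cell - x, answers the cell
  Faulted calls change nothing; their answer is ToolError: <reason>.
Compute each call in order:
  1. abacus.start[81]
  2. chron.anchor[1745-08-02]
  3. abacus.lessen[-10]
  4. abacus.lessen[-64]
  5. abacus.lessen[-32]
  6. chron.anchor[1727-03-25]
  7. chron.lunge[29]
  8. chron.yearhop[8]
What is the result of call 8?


-- start(81) == 81
-- anchor(1745-08-02) == 1745-08-02
-- lessen(-10) == 91
-- lessen(-64) == 155
-- lessen(-32) == 187
-- anchor(1727-03-25) == 1727-03-25
-- lunge(29) == 1729-08-25
-- yearhop(8) == 1737-08-25

Answer: 1737-08-25


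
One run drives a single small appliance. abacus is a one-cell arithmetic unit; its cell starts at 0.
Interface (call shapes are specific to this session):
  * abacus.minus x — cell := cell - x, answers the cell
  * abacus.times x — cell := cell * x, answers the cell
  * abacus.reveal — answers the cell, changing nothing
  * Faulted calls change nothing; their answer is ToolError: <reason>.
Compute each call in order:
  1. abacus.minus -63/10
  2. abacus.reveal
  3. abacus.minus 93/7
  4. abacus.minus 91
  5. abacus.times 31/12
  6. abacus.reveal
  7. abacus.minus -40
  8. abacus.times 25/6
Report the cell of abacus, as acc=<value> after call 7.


Answer: acc=-179029/840

Derivation:
I run abacus.minus(-63/10): 63/10.
I try abacus.reveal: 63/10.
I run abacus.minus(93/7), → -489/70.
Calling abacus.minus(91), and see -6859/70.
Using abacus.times(31/12), and get -212629/840.
I invoke abacus.reveal, and observe -212629/840.
I try abacus.minus(-40), giving -179029/840.
I try abacus.times(25/6): -895145/1008.


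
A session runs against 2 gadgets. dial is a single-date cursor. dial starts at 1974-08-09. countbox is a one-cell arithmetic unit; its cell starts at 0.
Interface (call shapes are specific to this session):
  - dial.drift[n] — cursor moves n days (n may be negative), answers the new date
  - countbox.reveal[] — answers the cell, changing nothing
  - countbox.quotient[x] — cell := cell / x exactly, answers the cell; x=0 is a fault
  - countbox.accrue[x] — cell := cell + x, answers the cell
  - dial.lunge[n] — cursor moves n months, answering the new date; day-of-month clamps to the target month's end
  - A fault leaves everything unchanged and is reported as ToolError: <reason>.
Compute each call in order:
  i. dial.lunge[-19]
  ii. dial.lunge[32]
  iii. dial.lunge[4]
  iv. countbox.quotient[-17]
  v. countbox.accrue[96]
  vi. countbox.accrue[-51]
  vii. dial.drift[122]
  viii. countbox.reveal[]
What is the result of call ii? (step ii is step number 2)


-- lunge(n=-19) -> 1973-01-09
-- lunge(n=32) -> 1975-09-09
-- lunge(n=4) -> 1976-01-09
-- quotient(x=-17) -> 0
-- accrue(x=96) -> 96
-- accrue(x=-51) -> 45
-- drift(n=122) -> 1976-05-10
-- reveal() -> 45

Answer: 1975-09-09


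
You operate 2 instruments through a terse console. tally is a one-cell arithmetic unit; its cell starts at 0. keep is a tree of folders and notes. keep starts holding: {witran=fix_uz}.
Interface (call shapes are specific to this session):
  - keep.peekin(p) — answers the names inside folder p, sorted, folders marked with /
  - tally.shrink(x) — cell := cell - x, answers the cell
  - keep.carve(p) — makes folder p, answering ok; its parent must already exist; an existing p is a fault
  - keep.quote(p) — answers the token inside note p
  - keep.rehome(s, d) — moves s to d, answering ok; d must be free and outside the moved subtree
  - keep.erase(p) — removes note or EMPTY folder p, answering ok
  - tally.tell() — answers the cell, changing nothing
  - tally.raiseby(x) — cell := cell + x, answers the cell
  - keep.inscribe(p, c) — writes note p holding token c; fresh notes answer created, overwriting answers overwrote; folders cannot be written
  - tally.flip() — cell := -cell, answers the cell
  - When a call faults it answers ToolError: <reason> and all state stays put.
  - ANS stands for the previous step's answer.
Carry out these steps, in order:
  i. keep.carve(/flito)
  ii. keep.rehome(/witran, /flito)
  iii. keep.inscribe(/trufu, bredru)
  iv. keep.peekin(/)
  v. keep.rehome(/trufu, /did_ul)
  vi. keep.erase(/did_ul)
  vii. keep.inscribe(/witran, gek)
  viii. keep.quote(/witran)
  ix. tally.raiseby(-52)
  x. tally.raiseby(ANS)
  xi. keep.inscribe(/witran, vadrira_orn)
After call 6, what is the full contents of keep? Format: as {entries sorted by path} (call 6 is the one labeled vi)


Answer: {flito/, witran=fix_uz}

Derivation:
> keep.carve /flito
= ok
> keep.rehome /witran /flito
= ToolError: exists
> keep.inscribe /trufu bredru
= created
> keep.peekin /
= [flito/, trufu, witran]
> keep.rehome /trufu /did_ul
= ok
> keep.erase /did_ul
= ok
> keep.inscribe /witran gek
= overwrote
> keep.quote /witran
= gek
> tally.raiseby -52
= -52
> tally.raiseby ANS
= -104
> keep.inscribe /witran vadrira_orn
= overwrote


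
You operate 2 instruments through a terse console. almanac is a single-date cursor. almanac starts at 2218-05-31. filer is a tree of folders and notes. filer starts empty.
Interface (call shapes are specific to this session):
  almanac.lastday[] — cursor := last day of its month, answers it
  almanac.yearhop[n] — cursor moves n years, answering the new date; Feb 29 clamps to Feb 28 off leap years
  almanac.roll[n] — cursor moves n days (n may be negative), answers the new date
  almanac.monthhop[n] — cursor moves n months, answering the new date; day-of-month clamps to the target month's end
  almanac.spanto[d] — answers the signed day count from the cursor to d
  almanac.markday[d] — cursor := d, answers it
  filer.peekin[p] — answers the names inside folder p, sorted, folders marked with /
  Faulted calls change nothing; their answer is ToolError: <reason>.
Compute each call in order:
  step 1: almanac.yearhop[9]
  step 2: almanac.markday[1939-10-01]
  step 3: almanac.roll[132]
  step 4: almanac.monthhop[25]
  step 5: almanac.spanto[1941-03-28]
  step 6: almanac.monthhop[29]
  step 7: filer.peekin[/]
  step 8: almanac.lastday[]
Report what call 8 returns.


Answer: 1944-08-31

Derivation:
Do: almanac.yearhop[9]
See: 2227-05-31
Do: almanac.markday[1939-10-01]
See: 1939-10-01
Do: almanac.roll[132]
See: 1940-02-10
Do: almanac.monthhop[25]
See: 1942-03-10
Do: almanac.spanto[1941-03-28]
See: -347
Do: almanac.monthhop[29]
See: 1944-08-10
Do: filer.peekin[/]
See: []
Do: almanac.lastday[]
See: 1944-08-31


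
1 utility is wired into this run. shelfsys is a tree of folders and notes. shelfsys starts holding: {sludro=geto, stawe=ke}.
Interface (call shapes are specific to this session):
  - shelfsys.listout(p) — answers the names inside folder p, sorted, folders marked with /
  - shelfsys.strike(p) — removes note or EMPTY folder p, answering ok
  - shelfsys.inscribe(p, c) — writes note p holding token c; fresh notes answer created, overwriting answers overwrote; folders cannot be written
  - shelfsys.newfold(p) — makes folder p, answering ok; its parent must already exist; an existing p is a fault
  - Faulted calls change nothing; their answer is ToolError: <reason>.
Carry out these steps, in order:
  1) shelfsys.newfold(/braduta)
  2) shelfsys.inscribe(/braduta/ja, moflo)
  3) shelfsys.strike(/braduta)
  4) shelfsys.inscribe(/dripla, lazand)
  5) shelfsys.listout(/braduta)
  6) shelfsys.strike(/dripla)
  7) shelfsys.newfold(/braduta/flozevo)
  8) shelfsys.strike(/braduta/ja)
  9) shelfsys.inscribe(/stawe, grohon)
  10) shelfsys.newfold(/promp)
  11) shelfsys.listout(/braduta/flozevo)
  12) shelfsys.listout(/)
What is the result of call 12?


I invoke newfold with p=/braduta: ok.
I try inscribe with p=/braduta/ja, c=moflo, and see created.
I call strike with p=/braduta, → ToolError: not empty.
I use inscribe with p=/dripla, c=lazand, which returns created.
Next I call listout with p=/braduta, giving [ja].
Then strike with p=/dripla: ok.
Then newfold with p=/braduta/flozevo: ok.
Then strike with p=/braduta/ja, yielding ok.
I call inscribe with p=/stawe, c=grohon: overwrote.
Next I call newfold with p=/promp, and see ok.
I use listout with p=/braduta/flozevo: [].
I run listout with p=/, → [braduta/, promp/, sludro, stawe].

Answer: [braduta/, promp/, sludro, stawe]


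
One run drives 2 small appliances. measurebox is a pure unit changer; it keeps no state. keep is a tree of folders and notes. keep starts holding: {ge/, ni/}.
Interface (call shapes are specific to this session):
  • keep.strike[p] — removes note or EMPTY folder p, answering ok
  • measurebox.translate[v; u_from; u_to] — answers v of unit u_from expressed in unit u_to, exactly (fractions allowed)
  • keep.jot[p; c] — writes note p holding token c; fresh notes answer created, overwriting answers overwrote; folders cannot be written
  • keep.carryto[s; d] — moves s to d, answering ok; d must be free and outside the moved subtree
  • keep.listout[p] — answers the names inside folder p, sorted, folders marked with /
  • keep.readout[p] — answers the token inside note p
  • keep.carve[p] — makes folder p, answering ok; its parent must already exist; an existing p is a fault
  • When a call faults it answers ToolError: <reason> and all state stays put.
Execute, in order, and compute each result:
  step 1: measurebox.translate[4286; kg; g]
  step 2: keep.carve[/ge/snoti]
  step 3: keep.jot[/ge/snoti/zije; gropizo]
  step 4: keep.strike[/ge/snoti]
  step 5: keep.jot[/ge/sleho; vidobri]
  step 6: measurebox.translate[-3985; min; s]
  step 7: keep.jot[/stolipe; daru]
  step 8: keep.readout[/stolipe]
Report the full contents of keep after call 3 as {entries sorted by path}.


Answer: {ge/, ge/snoti/, ge/snoti/zije=gropizo, ni/}

Derivation:
·→ measurebox.translate(4286, kg, g)
·← 4286000
·→ keep.carve(/ge/snoti)
·← ok
·→ keep.jot(/ge/snoti/zije, gropizo)
·← created
·→ keep.strike(/ge/snoti)
·← ToolError: not empty
·→ keep.jot(/ge/sleho, vidobri)
·← created
·→ measurebox.translate(-3985, min, s)
·← -239100
·→ keep.jot(/stolipe, daru)
·← created
·→ keep.readout(/stolipe)
·← daru


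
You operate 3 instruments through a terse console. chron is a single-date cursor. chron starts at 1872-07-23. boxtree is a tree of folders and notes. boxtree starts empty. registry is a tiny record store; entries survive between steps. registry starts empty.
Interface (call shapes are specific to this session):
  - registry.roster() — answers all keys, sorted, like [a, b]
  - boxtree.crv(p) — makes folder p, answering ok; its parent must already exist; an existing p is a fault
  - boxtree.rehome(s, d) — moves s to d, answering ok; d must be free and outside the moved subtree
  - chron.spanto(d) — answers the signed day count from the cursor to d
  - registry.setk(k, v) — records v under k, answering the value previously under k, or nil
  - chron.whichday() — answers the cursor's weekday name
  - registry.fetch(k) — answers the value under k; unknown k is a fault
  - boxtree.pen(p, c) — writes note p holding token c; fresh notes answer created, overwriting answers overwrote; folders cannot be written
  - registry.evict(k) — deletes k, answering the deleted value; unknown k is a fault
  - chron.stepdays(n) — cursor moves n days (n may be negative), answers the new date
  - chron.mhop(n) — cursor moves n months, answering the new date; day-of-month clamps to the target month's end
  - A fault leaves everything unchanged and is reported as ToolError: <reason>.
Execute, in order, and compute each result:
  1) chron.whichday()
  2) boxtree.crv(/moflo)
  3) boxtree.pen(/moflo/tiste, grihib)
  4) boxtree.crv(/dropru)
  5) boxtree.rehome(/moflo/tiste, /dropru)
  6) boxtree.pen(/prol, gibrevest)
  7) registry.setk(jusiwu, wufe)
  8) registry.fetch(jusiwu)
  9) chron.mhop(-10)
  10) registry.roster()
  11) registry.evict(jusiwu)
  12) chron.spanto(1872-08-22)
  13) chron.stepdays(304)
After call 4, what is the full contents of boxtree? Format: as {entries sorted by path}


Answer: {dropru/, moflo/, moflo/tiste=grihib}

Derivation:
-- whichday() : Tuesday
-- crv(/moflo) : ok
-- pen(/moflo/tiste, grihib) : created
-- crv(/dropru) : ok
-- rehome(/moflo/tiste, /dropru) : ToolError: exists
-- pen(/prol, gibrevest) : created
-- setk(jusiwu, wufe) : nil
-- fetch(jusiwu) : wufe
-- mhop(-10) : 1871-09-23
-- roster() : [jusiwu]
-- evict(jusiwu) : wufe
-- spanto(1872-08-22) : 334
-- stepdays(304) : 1872-07-23


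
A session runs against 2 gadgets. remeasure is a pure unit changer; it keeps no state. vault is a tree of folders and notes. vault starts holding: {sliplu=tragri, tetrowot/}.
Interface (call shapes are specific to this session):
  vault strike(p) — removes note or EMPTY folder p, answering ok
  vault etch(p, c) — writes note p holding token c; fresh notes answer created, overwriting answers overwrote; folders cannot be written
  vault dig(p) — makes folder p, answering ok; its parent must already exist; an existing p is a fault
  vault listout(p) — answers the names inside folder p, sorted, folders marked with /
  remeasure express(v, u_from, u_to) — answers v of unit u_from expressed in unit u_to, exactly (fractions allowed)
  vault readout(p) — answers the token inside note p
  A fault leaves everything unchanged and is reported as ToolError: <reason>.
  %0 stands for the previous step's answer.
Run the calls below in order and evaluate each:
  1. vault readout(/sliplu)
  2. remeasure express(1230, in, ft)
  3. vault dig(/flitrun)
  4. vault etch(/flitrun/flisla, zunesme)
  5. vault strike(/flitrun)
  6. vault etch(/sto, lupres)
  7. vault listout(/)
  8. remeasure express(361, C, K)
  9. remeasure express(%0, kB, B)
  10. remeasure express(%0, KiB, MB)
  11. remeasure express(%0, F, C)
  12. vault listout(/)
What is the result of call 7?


% 1. vault readout(p='/sliplu') == tragri
% 2. remeasure express(v='1230', u_from='in', u_to='ft') == 205/2
% 3. vault dig(p='/flitrun') == ok
% 4. vault etch(p='/flitrun/flisla', c='zunesme') == created
% 5. vault strike(p='/flitrun') == ToolError: not empty
% 6. vault etch(p='/sto', c='lupres') == created
% 7. vault listout(p='/') == [flitrun/, sliplu, sto, tetrowot/]
% 8. remeasure express(v='361', u_from='C', u_to='K') == 12683/20
% 9. remeasure express(v='%0', u_from='kB', u_to='B') == 634150
% 10. remeasure express(v='%0', u_from='KiB', u_to='MB') == 405856/625
% 11. remeasure express(v='%0', u_from='F', u_to='C') == 385856/1125
% 12. vault listout(p='/') == [flitrun/, sliplu, sto, tetrowot/]

Answer: [flitrun/, sliplu, sto, tetrowot/]


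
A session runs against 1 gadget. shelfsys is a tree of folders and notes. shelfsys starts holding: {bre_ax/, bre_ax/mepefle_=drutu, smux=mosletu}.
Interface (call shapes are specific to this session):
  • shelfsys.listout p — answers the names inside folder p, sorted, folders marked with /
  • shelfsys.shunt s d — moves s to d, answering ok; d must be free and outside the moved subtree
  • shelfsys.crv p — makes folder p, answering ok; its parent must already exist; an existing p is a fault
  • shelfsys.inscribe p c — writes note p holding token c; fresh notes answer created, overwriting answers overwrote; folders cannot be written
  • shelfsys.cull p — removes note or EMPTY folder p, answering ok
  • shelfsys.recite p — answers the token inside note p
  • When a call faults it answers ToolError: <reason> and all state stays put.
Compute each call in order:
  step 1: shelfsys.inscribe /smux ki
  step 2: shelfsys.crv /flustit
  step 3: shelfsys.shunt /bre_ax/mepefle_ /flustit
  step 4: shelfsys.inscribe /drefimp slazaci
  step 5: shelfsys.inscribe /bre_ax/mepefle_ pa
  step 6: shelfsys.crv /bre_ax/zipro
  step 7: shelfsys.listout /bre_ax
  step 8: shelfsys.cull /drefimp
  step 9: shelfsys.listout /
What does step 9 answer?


Answer: [bre_ax/, flustit/, smux]

Derivation:
Calling shelfsys.inscribe passing p=/smux, c=ki, and get overwrote.
Invoking shelfsys.crv passing p=/flustit, yielding ok.
Invoking shelfsys.shunt passing s=/bre_ax/mepefle_, d=/flustit, yielding ToolError: exists.
I invoke shelfsys.inscribe passing p=/drefimp, c=slazaci, — result: created.
Using shelfsys.inscribe passing p=/bre_ax/mepefle_, c=pa, giving overwrote.
I invoke shelfsys.crv passing p=/bre_ax/zipro: ok.
I call shelfsys.listout passing p=/bre_ax, giving [mepefle_, zipro/].
I invoke shelfsys.cull passing p=/drefimp, and get ok.
I use shelfsys.listout passing p=/: [bre_ax/, flustit/, smux].


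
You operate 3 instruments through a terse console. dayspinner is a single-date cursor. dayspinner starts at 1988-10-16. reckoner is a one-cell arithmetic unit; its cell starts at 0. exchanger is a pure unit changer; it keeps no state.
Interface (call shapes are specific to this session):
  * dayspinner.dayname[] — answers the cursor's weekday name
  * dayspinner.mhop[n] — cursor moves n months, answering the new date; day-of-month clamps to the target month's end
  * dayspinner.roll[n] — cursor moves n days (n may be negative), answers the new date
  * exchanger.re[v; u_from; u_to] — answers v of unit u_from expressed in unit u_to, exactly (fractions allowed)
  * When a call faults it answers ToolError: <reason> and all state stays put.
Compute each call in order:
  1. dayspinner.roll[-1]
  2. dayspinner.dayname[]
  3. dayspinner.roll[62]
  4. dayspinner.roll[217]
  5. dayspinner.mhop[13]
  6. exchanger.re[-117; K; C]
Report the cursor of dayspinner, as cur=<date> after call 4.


==> dayspinner.roll(n: -1)
<== 1988-10-15
==> dayspinner.dayname()
<== Saturday
==> dayspinner.roll(n: 62)
<== 1988-12-16
==> dayspinner.roll(n: 217)
<== 1989-07-21
==> dayspinner.mhop(n: 13)
<== 1990-08-21
==> exchanger.re(v: -117, u_from: K, u_to: C)
<== -7803/20

Answer: cur=1989-07-21


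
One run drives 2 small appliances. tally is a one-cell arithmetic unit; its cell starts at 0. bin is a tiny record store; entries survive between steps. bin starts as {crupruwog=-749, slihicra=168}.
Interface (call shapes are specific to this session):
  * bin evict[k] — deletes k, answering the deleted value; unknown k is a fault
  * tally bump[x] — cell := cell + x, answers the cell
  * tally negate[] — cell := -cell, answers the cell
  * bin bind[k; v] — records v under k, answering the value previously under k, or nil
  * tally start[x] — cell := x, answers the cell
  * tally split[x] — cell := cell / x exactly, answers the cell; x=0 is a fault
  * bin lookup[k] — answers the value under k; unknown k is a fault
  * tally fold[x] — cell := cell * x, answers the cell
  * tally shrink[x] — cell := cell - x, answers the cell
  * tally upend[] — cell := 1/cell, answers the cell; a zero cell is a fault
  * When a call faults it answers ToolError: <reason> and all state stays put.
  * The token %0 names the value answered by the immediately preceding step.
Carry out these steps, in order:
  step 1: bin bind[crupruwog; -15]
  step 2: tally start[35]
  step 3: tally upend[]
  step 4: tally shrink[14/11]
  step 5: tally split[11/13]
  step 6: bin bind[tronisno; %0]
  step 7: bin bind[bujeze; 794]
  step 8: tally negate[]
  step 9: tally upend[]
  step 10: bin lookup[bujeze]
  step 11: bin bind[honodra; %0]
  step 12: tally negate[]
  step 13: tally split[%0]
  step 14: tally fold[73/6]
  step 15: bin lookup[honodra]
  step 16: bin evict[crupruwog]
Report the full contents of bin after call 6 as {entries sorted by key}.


Answer: {crupruwog=-15, slihicra=168, tronisno=-6227/4235}

Derivation:
% bin bind(k='crupruwog', v='-15') ~> -749
% tally start(x='35') ~> 35
% tally upend() ~> 1/35
% tally shrink(x='14/11') ~> -479/385
% tally split(x='11/13') ~> -6227/4235
% bin bind(k='tronisno', v='%0') ~> nil
% bin bind(k='bujeze', v='794') ~> nil
% tally negate() ~> 6227/4235
% tally upend() ~> 4235/6227
% bin lookup(k='bujeze') ~> 794
% bin bind(k='honodra', v='%0') ~> nil
% tally negate() ~> -4235/6227
% tally split(x='%0') ~> 1
% tally fold(x='73/6') ~> 73/6
% bin lookup(k='honodra') ~> 794
% bin evict(k='crupruwog') ~> -15


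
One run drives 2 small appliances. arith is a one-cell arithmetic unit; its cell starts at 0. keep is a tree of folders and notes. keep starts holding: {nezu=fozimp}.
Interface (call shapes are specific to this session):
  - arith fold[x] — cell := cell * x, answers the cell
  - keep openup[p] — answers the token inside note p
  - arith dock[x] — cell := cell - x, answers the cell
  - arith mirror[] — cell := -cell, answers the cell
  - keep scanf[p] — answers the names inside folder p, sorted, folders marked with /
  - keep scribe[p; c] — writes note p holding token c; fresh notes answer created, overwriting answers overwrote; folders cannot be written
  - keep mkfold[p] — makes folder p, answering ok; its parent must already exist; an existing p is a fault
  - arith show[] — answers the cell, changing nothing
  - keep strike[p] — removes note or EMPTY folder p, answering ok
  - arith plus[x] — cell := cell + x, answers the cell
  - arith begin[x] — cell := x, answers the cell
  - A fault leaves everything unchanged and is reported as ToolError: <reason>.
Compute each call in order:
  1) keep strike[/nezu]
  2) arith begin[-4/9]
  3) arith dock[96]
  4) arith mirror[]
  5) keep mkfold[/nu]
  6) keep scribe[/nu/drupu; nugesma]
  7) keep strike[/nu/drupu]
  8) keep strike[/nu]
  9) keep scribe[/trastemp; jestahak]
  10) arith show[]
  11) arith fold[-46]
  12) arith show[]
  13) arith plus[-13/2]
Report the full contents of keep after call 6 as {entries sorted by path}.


Answer: {nu/, nu/drupu=nugesma}

Derivation:
;; 1. keep strike(/nezu) => ok
;; 2. arith begin(-4/9) => -4/9
;; 3. arith dock(96) => -868/9
;; 4. arith mirror() => 868/9
;; 5. keep mkfold(/nu) => ok
;; 6. keep scribe(/nu/drupu, nugesma) => created
;; 7. keep strike(/nu/drupu) => ok
;; 8. keep strike(/nu) => ok
;; 9. keep scribe(/trastemp, jestahak) => created
;; 10. arith show() => 868/9
;; 11. arith fold(-46) => -39928/9
;; 12. arith show() => -39928/9
;; 13. arith plus(-13/2) => -79973/18


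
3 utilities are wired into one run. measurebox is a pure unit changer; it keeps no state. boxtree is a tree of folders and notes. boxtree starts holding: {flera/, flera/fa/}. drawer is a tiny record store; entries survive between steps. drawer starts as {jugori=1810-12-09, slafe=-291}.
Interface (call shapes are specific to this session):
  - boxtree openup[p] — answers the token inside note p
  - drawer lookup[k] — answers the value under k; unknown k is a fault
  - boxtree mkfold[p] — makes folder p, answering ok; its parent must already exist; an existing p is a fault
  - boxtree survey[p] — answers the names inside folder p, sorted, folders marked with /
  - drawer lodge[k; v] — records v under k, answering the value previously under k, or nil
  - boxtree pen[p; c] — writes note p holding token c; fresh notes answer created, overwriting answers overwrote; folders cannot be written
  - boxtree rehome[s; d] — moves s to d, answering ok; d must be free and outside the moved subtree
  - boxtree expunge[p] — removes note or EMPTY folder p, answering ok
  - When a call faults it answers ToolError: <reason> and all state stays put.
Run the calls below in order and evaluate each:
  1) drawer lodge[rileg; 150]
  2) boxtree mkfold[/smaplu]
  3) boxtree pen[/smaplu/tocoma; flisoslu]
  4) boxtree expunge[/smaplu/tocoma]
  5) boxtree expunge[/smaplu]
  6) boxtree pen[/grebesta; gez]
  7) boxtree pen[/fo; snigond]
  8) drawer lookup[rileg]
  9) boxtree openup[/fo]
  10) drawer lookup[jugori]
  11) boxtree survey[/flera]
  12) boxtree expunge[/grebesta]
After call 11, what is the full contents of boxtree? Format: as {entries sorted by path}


Answer: {flera/, flera/fa/, fo=snigond, grebesta=gez}

Derivation:
Step: drawer lodge[k='rileg'; v='150']
Result: nil
Step: boxtree mkfold[p='/smaplu']
Result: ok
Step: boxtree pen[p='/smaplu/tocoma'; c='flisoslu']
Result: created
Step: boxtree expunge[p='/smaplu/tocoma']
Result: ok
Step: boxtree expunge[p='/smaplu']
Result: ok
Step: boxtree pen[p='/grebesta'; c='gez']
Result: created
Step: boxtree pen[p='/fo'; c='snigond']
Result: created
Step: drawer lookup[k='rileg']
Result: 150
Step: boxtree openup[p='/fo']
Result: snigond
Step: drawer lookup[k='jugori']
Result: 1810-12-09
Step: boxtree survey[p='/flera']
Result: [fa/]
Step: boxtree expunge[p='/grebesta']
Result: ok


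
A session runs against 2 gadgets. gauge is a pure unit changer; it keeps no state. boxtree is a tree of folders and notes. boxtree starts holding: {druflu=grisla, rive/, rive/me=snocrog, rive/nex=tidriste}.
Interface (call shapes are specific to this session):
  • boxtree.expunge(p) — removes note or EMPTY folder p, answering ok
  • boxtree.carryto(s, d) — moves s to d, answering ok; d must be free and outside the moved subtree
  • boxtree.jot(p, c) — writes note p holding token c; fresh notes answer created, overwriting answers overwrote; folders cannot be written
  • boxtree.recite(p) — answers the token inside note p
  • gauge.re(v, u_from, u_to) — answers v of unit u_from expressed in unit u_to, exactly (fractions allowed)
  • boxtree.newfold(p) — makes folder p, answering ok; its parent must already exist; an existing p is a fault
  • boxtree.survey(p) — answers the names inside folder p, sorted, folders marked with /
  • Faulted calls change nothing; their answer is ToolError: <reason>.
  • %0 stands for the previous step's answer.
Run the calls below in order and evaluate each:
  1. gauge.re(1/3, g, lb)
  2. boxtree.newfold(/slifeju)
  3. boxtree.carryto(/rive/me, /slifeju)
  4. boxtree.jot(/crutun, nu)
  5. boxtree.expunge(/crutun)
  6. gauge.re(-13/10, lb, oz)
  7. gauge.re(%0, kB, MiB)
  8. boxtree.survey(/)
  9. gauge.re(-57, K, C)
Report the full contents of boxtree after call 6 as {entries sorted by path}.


% 1. gauge.re(v='1/3', u_from='g', u_to='lb') -> 100000/136077711
% 2. boxtree.newfold(p='/slifeju') -> ok
% 3. boxtree.carryto(s='/rive/me', d='/slifeju') -> ToolError: exists
% 4. boxtree.jot(p='/crutun', c='nu') -> created
% 5. boxtree.expunge(p='/crutun') -> ok
% 6. gauge.re(v='-13/10', u_from='lb', u_to='oz') -> -104/5
% 7. gauge.re(v='%0', u_from='kB', u_to='MiB') -> -325/16384
% 8. boxtree.survey(p='/') -> [druflu, rive/, slifeju/]
% 9. gauge.re(v='-57', u_from='K', u_to='C') -> -6603/20

Answer: {druflu=grisla, rive/, rive/me=snocrog, rive/nex=tidriste, slifeju/}


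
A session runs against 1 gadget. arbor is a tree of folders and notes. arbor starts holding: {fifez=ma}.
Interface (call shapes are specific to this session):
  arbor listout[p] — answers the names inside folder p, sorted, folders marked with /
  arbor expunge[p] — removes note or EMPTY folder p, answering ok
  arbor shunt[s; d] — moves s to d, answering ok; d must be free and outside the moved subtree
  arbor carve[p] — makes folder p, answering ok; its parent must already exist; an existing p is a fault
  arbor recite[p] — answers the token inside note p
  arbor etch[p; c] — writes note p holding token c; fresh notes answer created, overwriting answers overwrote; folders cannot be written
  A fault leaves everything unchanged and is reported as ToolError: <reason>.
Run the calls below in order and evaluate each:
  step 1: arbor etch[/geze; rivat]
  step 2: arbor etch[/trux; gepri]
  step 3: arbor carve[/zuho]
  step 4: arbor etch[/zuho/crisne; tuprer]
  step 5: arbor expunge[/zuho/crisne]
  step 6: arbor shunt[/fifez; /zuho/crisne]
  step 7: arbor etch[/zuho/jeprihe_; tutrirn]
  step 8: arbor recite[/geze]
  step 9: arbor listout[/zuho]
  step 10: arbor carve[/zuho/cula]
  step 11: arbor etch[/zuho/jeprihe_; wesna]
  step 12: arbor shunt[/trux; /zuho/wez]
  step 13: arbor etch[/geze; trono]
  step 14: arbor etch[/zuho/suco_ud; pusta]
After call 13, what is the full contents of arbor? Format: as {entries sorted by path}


Answer: {geze=trono, zuho/, zuho/crisne=ma, zuho/cula/, zuho/jeprihe_=wesna, zuho/wez=gepri}

Derivation:
> arbor etch /geze rivat
  created
> arbor etch /trux gepri
  created
> arbor carve /zuho
  ok
> arbor etch /zuho/crisne tuprer
  created
> arbor expunge /zuho/crisne
  ok
> arbor shunt /fifez /zuho/crisne
  ok
> arbor etch /zuho/jeprihe_ tutrirn
  created
> arbor recite /geze
  rivat
> arbor listout /zuho
  [crisne, jeprihe_]
> arbor carve /zuho/cula
  ok
> arbor etch /zuho/jeprihe_ wesna
  overwrote
> arbor shunt /trux /zuho/wez
  ok
> arbor etch /geze trono
  overwrote
> arbor etch /zuho/suco_ud pusta
  created


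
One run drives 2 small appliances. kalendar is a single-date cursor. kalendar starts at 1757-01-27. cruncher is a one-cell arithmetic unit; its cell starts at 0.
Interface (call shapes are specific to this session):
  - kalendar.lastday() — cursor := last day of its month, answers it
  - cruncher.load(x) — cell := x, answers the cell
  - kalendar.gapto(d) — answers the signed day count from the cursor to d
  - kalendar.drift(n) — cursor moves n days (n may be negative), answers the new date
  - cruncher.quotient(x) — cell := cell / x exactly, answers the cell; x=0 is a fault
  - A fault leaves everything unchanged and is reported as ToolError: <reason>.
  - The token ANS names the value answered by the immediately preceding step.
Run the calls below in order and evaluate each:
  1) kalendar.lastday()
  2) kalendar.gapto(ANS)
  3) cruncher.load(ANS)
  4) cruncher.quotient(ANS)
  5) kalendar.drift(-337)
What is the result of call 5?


Answer: 1756-02-29

Derivation:
Step: kalendar.lastday[]
Result: 1757-01-31
Step: kalendar.gapto[d='ANS']
Result: 0
Step: cruncher.load[x='ANS']
Result: 0
Step: cruncher.quotient[x='ANS']
Result: ToolError: division by zero
Step: kalendar.drift[n='-337']
Result: 1756-02-29


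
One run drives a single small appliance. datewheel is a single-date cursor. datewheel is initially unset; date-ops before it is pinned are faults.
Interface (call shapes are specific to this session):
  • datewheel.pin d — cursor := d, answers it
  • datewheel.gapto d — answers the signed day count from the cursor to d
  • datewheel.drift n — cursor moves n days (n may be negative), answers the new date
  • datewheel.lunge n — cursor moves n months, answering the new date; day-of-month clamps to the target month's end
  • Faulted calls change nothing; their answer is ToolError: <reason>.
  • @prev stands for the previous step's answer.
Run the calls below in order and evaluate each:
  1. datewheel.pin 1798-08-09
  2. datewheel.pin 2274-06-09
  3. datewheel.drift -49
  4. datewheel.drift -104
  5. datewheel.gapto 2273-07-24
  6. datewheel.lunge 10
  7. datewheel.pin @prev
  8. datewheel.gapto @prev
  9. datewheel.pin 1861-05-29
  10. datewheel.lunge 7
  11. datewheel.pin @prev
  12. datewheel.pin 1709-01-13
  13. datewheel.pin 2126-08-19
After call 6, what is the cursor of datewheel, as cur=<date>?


Answer: cur=2274-11-07

Derivation:
> datewheel.pin d: 1798-08-09
= 1798-08-09
> datewheel.pin d: 2274-06-09
= 2274-06-09
> datewheel.drift n: -49
= 2274-04-21
> datewheel.drift n: -104
= 2274-01-07
> datewheel.gapto d: 2273-07-24
= -167
> datewheel.lunge n: 10
= 2274-11-07
> datewheel.pin d: @prev
= 2274-11-07
> datewheel.gapto d: @prev
= 0
> datewheel.pin d: 1861-05-29
= 1861-05-29
> datewheel.lunge n: 7
= 1861-12-29
> datewheel.pin d: @prev
= 1861-12-29
> datewheel.pin d: 1709-01-13
= 1709-01-13
> datewheel.pin d: 2126-08-19
= 2126-08-19
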